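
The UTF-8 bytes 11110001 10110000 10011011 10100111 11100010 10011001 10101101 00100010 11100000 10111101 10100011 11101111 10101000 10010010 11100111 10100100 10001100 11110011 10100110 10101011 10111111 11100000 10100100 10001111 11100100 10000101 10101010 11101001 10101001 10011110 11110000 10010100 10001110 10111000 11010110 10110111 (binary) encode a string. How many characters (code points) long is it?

12

Byte at offset 0: 0xF1 = 11110001 → 4-byte char (#1). Advance 4.
Byte at offset 4: 0xE2 = 11100010 → 3-byte char (#2). Advance 3.
Byte at offset 7: 0x22 = 00100010 → 1-byte char (#3). Advance 1.
Byte at offset 8: 0xE0 = 11100000 → 3-byte char (#4). Advance 3.
Byte at offset 11: 0xEF = 11101111 → 3-byte char (#5). Advance 3.
Byte at offset 14: 0xE7 = 11100111 → 3-byte char (#6). Advance 3.
Byte at offset 17: 0xF3 = 11110011 → 4-byte char (#7). Advance 4.
Byte at offset 21: 0xE0 = 11100000 → 3-byte char (#8). Advance 3.
Byte at offset 24: 0xE4 = 11100100 → 3-byte char (#9). Advance 3.
Byte at offset 27: 0xE9 = 11101001 → 3-byte char (#10). Advance 3.
Byte at offset 30: 0xF0 = 11110000 → 4-byte char (#11). Advance 4.
Byte at offset 34: 0xD6 = 11010110 → 2-byte char (#12). Advance 2.
Reached end at offset 36 after 12 code points.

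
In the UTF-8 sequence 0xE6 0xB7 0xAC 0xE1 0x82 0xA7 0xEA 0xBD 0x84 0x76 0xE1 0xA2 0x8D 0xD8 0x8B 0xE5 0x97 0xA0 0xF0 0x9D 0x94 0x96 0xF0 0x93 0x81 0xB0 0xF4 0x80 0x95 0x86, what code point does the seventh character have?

U+55E0

Offset 0: leading byte 0xE6 = 11100110 → 3-byte char #1 = E6 B7 AC.
Offset 3: leading byte 0xE1 = 11100001 → 3-byte char #2 = E1 82 A7.
Offset 6: leading byte 0xEA = 11101010 → 3-byte char #3 = EA BD 84.
Offset 9: leading byte 0x76 = 01110110 → 1-byte char #4 = 76.
Offset 10: leading byte 0xE1 = 11100001 → 3-byte char #5 = E1 A2 8D.
Offset 13: leading byte 0xD8 = 11011000 → 2-byte char #6 = D8 8B.
Offset 15: leading byte 0xE5 = 11100101 → 3-byte char #7 = E5 97 A0.
Leading byte 0xE5 = 11100101 matches 1110xxxx → 3-byte sequence.
Byte 1: 0xE5 = 11100101, payload 0101 (4 bits).
Byte 2: 0x97 = 10010111 (10xxxxxx ✓), payload 010111.
Byte 3: 0xA0 = 10100000 (10xxxxxx ✓), payload 100000.
Concatenate: 0101010111100000 = 0x55E0 (16 bits → U+55E0).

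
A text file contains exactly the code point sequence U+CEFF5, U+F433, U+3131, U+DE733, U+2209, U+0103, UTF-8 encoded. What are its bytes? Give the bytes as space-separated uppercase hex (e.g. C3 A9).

U+CEFF5: 4-byte form → F3 8E BF B5.
U+F433: 3-byte form → EF 90 B3.
U+3131: 3-byte form → E3 84 B1.
U+DE733: 4-byte form → F3 9E 9C B3.
U+2209: 3-byte form → E2 88 89.
U+0103: 2-byte form → C4 83.
Concatenated (19 bytes): F3 8E BF B5 EF 90 B3 E3 84 B1 F3 9E 9C B3 E2 88 89 C4 83.

F3 8E BF B5 EF 90 B3 E3 84 B1 F3 9E 9C B3 E2 88 89 C4 83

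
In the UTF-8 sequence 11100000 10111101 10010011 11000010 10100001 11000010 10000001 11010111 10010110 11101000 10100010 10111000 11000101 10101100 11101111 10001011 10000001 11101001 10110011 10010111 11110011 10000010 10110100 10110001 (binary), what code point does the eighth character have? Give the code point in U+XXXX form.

U+9CD7

Offset 0: leading byte 0xE0 = 11100000 → 3-byte char #1 = E0 BD 93.
Offset 3: leading byte 0xC2 = 11000010 → 2-byte char #2 = C2 A1.
Offset 5: leading byte 0xC2 = 11000010 → 2-byte char #3 = C2 81.
Offset 7: leading byte 0xD7 = 11010111 → 2-byte char #4 = D7 96.
Offset 9: leading byte 0xE8 = 11101000 → 3-byte char #5 = E8 A2 B8.
Offset 12: leading byte 0xC5 = 11000101 → 2-byte char #6 = C5 AC.
Offset 14: leading byte 0xEF = 11101111 → 3-byte char #7 = EF 8B 81.
Offset 17: leading byte 0xE9 = 11101001 → 3-byte char #8 = E9 B3 97.
Leading byte 0xE9 = 11101001 matches 1110xxxx → 3-byte sequence.
Byte 1: 0xE9 = 11101001, payload 1001 (4 bits).
Byte 2: 0xB3 = 10110011 (10xxxxxx ✓), payload 110011.
Byte 3: 0x97 = 10010111 (10xxxxxx ✓), payload 010111.
Concatenate: 1001110011010111 = 0x9CD7 (16 bits → U+9CD7).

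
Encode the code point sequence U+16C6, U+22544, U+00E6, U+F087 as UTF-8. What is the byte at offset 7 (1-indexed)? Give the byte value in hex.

0x84

1-indexed offset 7 is 0-indexed offset 6.
U+16C6 → 3-byte form E1 9B 86 at offsets 0–2.
U+22544 → 4-byte form F0 A2 95 84 at offsets 3–6.
Offset 6 falls in char 2's range; it's byte 4 of F0 A2 95 84 = 0x84.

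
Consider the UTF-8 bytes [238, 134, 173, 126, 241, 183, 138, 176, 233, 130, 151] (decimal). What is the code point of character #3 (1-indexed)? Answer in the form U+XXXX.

U+772B0

Offset 0: leading byte 0xEE = 11101110 → 3-byte char #1 = EE 86 AD.
Offset 3: leading byte 0x7E = 01111110 → 1-byte char #2 = 7E.
Offset 4: leading byte 0xF1 = 11110001 → 4-byte char #3 = F1 B7 8A B0.
Leading byte 0xF1 = 11110001 matches 11110xxx → 4-byte sequence.
Byte 1: 0xF1 = 11110001, payload 001 (3 bits).
Byte 2: 0xB7 = 10110111 (10xxxxxx ✓), payload 110111.
Byte 3: 0x8A = 10001010 (10xxxxxx ✓), payload 001010.
Byte 4: 0xB0 = 10110000 (10xxxxxx ✓), payload 110000.
Concatenate: 001110111001010110000 = 0x772B0 (21 bits → U+772B0).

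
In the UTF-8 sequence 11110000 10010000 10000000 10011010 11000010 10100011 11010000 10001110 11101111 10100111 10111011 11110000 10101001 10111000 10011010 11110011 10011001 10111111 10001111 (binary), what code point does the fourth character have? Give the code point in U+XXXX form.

Offset 0: leading byte 0xF0 = 11110000 → 4-byte char #1 = F0 90 80 9A.
Offset 4: leading byte 0xC2 = 11000010 → 2-byte char #2 = C2 A3.
Offset 6: leading byte 0xD0 = 11010000 → 2-byte char #3 = D0 8E.
Offset 8: leading byte 0xEF = 11101111 → 3-byte char #4 = EF A7 BB.
Leading byte 0xEF = 11101111 matches 1110xxxx → 3-byte sequence.
Byte 1: 0xEF = 11101111, payload 1111 (4 bits).
Byte 2: 0xA7 = 10100111 (10xxxxxx ✓), payload 100111.
Byte 3: 0xBB = 10111011 (10xxxxxx ✓), payload 111011.
Concatenate: 1111100111111011 = 0xF9FB (16 bits → U+F9FB).

U+F9FB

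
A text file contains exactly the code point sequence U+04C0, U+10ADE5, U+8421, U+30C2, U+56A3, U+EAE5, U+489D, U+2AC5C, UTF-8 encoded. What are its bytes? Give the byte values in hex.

U+04C0: 2-byte form → D3 80.
U+10ADE5: 4-byte form → F4 8A B7 A5.
U+8421: 3-byte form → E8 90 A1.
U+30C2: 3-byte form → E3 83 82.
U+56A3: 3-byte form → E5 9A A3.
U+EAE5: 3-byte form → EE AB A5.
U+489D: 3-byte form → E4 A2 9D.
U+2AC5C: 4-byte form → F0 AA B1 9C.
Concatenated (25 bytes): D3 80 F4 8A B7 A5 E8 90 A1 E3 83 82 E5 9A A3 EE AB A5 E4 A2 9D F0 AA B1 9C.

D3 80 F4 8A B7 A5 E8 90 A1 E3 83 82 E5 9A A3 EE AB A5 E4 A2 9D F0 AA B1 9C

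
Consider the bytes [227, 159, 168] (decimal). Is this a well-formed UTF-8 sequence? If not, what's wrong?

valid

Leading byte 0xE3 = 11100011 → 3-byte form.
Continuation bytes 0x9F=10011111, 0xA8=10101000 all match 10xxxxxx.
Decoded value 0x37E8 is ≥ 0x800 (shortest form) and not a surrogate.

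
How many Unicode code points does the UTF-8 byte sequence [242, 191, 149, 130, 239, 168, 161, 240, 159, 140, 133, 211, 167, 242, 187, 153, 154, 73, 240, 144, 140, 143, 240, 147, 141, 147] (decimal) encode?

Byte at offset 0: 0xF2 = 11110010 → 4-byte char (#1). Advance 4.
Byte at offset 4: 0xEF = 11101111 → 3-byte char (#2). Advance 3.
Byte at offset 7: 0xF0 = 11110000 → 4-byte char (#3). Advance 4.
Byte at offset 11: 0xD3 = 11010011 → 2-byte char (#4). Advance 2.
Byte at offset 13: 0xF2 = 11110010 → 4-byte char (#5). Advance 4.
Byte at offset 17: 0x49 = 01001001 → 1-byte char (#6). Advance 1.
Byte at offset 18: 0xF0 = 11110000 → 4-byte char (#7). Advance 4.
Byte at offset 22: 0xF0 = 11110000 → 4-byte char (#8). Advance 4.
Reached end at offset 26 after 8 code points.

8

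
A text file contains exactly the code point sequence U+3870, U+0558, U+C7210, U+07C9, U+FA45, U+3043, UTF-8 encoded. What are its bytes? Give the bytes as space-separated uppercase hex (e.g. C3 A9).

E3 A1 B0 D5 98 F3 87 88 90 DF 89 EF A9 85 E3 81 83

U+3870: 3-byte form → E3 A1 B0.
U+0558: 2-byte form → D5 98.
U+C7210: 4-byte form → F3 87 88 90.
U+07C9: 2-byte form → DF 89.
U+FA45: 3-byte form → EF A9 85.
U+3043: 3-byte form → E3 81 83.
Concatenated (17 bytes): E3 A1 B0 D5 98 F3 87 88 90 DF 89 EF A9 85 E3 81 83.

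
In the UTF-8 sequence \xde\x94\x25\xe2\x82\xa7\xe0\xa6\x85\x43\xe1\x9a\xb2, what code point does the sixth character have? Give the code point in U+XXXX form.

U+16B2

Offset 0: leading byte 0xDE = 11011110 → 2-byte char #1 = DE 94.
Offset 2: leading byte 0x25 = 00100101 → 1-byte char #2 = 25.
Offset 3: leading byte 0xE2 = 11100010 → 3-byte char #3 = E2 82 A7.
Offset 6: leading byte 0xE0 = 11100000 → 3-byte char #4 = E0 A6 85.
Offset 9: leading byte 0x43 = 01000011 → 1-byte char #5 = 43.
Offset 10: leading byte 0xE1 = 11100001 → 3-byte char #6 = E1 9A B2.
Leading byte 0xE1 = 11100001 matches 1110xxxx → 3-byte sequence.
Byte 1: 0xE1 = 11100001, payload 0001 (4 bits).
Byte 2: 0x9A = 10011010 (10xxxxxx ✓), payload 011010.
Byte 3: 0xB2 = 10110010 (10xxxxxx ✓), payload 110010.
Concatenate: 0001011010110010 = 0x16B2 (16 bits → U+16B2).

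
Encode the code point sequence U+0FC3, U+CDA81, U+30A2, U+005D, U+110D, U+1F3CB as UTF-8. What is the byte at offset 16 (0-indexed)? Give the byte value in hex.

U+0FC3 → 3-byte form E0 BF 83 at offsets 0–2.
U+CDA81 → 4-byte form F3 8D AA 81 at offsets 3–6.
U+30A2 → 3-byte form E3 82 A2 at offsets 7–9.
U+005D → 1-byte form 5D at offsets 10–10.
U+110D → 3-byte form E1 84 8D at offsets 11–13.
U+1F3CB → 4-byte form F0 9F 8F 8B at offsets 14–17.
Offset 16 falls in char 6's range; it's byte 3 of F0 9F 8F 8B = 0x8F.

0x8F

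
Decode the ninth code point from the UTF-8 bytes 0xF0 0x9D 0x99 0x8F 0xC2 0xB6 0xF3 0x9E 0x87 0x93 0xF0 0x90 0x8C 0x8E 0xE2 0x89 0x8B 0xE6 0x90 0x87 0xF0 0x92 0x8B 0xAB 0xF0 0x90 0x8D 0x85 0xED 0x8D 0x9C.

U+D35C

Offset 0: leading byte 0xF0 = 11110000 → 4-byte char #1 = F0 9D 99 8F.
Offset 4: leading byte 0xC2 = 11000010 → 2-byte char #2 = C2 B6.
Offset 6: leading byte 0xF3 = 11110011 → 4-byte char #3 = F3 9E 87 93.
Offset 10: leading byte 0xF0 = 11110000 → 4-byte char #4 = F0 90 8C 8E.
Offset 14: leading byte 0xE2 = 11100010 → 3-byte char #5 = E2 89 8B.
Offset 17: leading byte 0xE6 = 11100110 → 3-byte char #6 = E6 90 87.
Offset 20: leading byte 0xF0 = 11110000 → 4-byte char #7 = F0 92 8B AB.
Offset 24: leading byte 0xF0 = 11110000 → 4-byte char #8 = F0 90 8D 85.
Offset 28: leading byte 0xED = 11101101 → 3-byte char #9 = ED 8D 9C.
Leading byte 0xED = 11101101 matches 1110xxxx → 3-byte sequence.
Byte 1: 0xED = 11101101, payload 1101 (4 bits).
Byte 2: 0x8D = 10001101 (10xxxxxx ✓), payload 001101.
Byte 3: 0x9C = 10011100 (10xxxxxx ✓), payload 011100.
Concatenate: 1101001101011100 = 0xD35C (16 bits → U+D35C).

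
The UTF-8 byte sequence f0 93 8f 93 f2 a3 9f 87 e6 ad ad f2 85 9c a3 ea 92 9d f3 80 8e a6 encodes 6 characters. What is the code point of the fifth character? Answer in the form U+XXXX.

U+A49D

Offset 0: leading byte 0xF0 = 11110000 → 4-byte char #1 = F0 93 8F 93.
Offset 4: leading byte 0xF2 = 11110010 → 4-byte char #2 = F2 A3 9F 87.
Offset 8: leading byte 0xE6 = 11100110 → 3-byte char #3 = E6 AD AD.
Offset 11: leading byte 0xF2 = 11110010 → 4-byte char #4 = F2 85 9C A3.
Offset 15: leading byte 0xEA = 11101010 → 3-byte char #5 = EA 92 9D.
Leading byte 0xEA = 11101010 matches 1110xxxx → 3-byte sequence.
Byte 1: 0xEA = 11101010, payload 1010 (4 bits).
Byte 2: 0x92 = 10010010 (10xxxxxx ✓), payload 010010.
Byte 3: 0x9D = 10011101 (10xxxxxx ✓), payload 011101.
Concatenate: 1010010010011101 = 0xA49D (16 bits → U+A49D).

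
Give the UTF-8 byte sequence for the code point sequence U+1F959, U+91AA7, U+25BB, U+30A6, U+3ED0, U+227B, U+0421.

U+1F959: 4-byte form → F0 9F A5 99.
U+91AA7: 4-byte form → F2 91 AA A7.
U+25BB: 3-byte form → E2 96 BB.
U+30A6: 3-byte form → E3 82 A6.
U+3ED0: 3-byte form → E3 BB 90.
U+227B: 3-byte form → E2 89 BB.
U+0421: 2-byte form → D0 A1.
Concatenated (22 bytes): F0 9F A5 99 F2 91 AA A7 E2 96 BB E3 82 A6 E3 BB 90 E2 89 BB D0 A1.

F0 9F A5 99 F2 91 AA A7 E2 96 BB E3 82 A6 E3 BB 90 E2 89 BB D0 A1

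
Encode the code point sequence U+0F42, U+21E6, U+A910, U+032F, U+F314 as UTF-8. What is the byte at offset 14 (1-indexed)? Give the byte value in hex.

0x94

1-indexed offset 14 is 0-indexed offset 13.
U+0F42 → 3-byte form E0 BD 82 at offsets 0–2.
U+21E6 → 3-byte form E2 87 A6 at offsets 3–5.
U+A910 → 3-byte form EA A4 90 at offsets 6–8.
U+032F → 2-byte form CC AF at offsets 9–10.
U+F314 → 3-byte form EF 8C 94 at offsets 11–13.
Offset 13 falls in char 5's range; it's byte 3 of EF 8C 94 = 0x94.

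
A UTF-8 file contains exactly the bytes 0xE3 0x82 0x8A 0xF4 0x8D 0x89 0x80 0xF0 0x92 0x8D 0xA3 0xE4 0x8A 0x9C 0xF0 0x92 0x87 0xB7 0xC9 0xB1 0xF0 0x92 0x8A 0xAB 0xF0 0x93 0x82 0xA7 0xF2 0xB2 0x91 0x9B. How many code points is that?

9

Byte at offset 0: 0xE3 = 11100011 → 3-byte char (#1). Advance 3.
Byte at offset 3: 0xF4 = 11110100 → 4-byte char (#2). Advance 4.
Byte at offset 7: 0xF0 = 11110000 → 4-byte char (#3). Advance 4.
Byte at offset 11: 0xE4 = 11100100 → 3-byte char (#4). Advance 3.
Byte at offset 14: 0xF0 = 11110000 → 4-byte char (#5). Advance 4.
Byte at offset 18: 0xC9 = 11001001 → 2-byte char (#6). Advance 2.
Byte at offset 20: 0xF0 = 11110000 → 4-byte char (#7). Advance 4.
Byte at offset 24: 0xF0 = 11110000 → 4-byte char (#8). Advance 4.
Byte at offset 28: 0xF2 = 11110010 → 4-byte char (#9). Advance 4.
Reached end at offset 32 after 9 code points.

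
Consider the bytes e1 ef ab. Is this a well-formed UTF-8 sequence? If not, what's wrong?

invalid (non-continuation byte where continuation expected)

Leading byte 0xE1 = 11100001 → 3-byte form.
Byte 2 is 0xEF = 11101111, which is not 10xxxxxx — expected a continuation byte.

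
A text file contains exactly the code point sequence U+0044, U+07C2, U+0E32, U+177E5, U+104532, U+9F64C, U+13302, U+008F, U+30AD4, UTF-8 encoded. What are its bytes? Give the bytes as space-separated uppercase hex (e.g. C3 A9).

44 DF 82 E0 B8 B2 F0 97 9F A5 F4 84 94 B2 F2 9F 99 8C F0 93 8C 82 C2 8F F0 B0 AB 94

U+0044: 1-byte form → 44.
U+07C2: 2-byte form → DF 82.
U+0E32: 3-byte form → E0 B8 B2.
U+177E5: 4-byte form → F0 97 9F A5.
U+104532: 4-byte form → F4 84 94 B2.
U+9F64C: 4-byte form → F2 9F 99 8C.
U+13302: 4-byte form → F0 93 8C 82.
U+008F: 2-byte form → C2 8F.
U+30AD4: 4-byte form → F0 B0 AB 94.
Concatenated (28 bytes): 44 DF 82 E0 B8 B2 F0 97 9F A5 F4 84 94 B2 F2 9F 99 8C F0 93 8C 82 C2 8F F0 B0 AB 94.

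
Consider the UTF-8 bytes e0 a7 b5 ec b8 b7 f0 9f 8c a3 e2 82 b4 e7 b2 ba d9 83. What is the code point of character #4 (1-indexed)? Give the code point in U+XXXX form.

U+20B4

Offset 0: leading byte 0xE0 = 11100000 → 3-byte char #1 = E0 A7 B5.
Offset 3: leading byte 0xEC = 11101100 → 3-byte char #2 = EC B8 B7.
Offset 6: leading byte 0xF0 = 11110000 → 4-byte char #3 = F0 9F 8C A3.
Offset 10: leading byte 0xE2 = 11100010 → 3-byte char #4 = E2 82 B4.
Leading byte 0xE2 = 11100010 matches 1110xxxx → 3-byte sequence.
Byte 1: 0xE2 = 11100010, payload 0010 (4 bits).
Byte 2: 0x82 = 10000010 (10xxxxxx ✓), payload 000010.
Byte 3: 0xB4 = 10110100 (10xxxxxx ✓), payload 110100.
Concatenate: 0010000010110100 = 0x20B4 (16 bits → U+20B4).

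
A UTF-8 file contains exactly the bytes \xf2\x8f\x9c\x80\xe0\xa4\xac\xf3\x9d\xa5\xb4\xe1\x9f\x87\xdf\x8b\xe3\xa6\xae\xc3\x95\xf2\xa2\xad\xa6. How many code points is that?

8

Byte at offset 0: 0xF2 = 11110010 → 4-byte char (#1). Advance 4.
Byte at offset 4: 0xE0 = 11100000 → 3-byte char (#2). Advance 3.
Byte at offset 7: 0xF3 = 11110011 → 4-byte char (#3). Advance 4.
Byte at offset 11: 0xE1 = 11100001 → 3-byte char (#4). Advance 3.
Byte at offset 14: 0xDF = 11011111 → 2-byte char (#5). Advance 2.
Byte at offset 16: 0xE3 = 11100011 → 3-byte char (#6). Advance 3.
Byte at offset 19: 0xC3 = 11000011 → 2-byte char (#7). Advance 2.
Byte at offset 21: 0xF2 = 11110010 → 4-byte char (#8). Advance 4.
Reached end at offset 25 after 8 code points.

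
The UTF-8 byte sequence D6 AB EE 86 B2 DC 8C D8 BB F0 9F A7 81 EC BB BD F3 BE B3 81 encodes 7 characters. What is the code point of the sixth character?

U+CEFD

Offset 0: leading byte 0xD6 = 11010110 → 2-byte char #1 = D6 AB.
Offset 2: leading byte 0xEE = 11101110 → 3-byte char #2 = EE 86 B2.
Offset 5: leading byte 0xDC = 11011100 → 2-byte char #3 = DC 8C.
Offset 7: leading byte 0xD8 = 11011000 → 2-byte char #4 = D8 BB.
Offset 9: leading byte 0xF0 = 11110000 → 4-byte char #5 = F0 9F A7 81.
Offset 13: leading byte 0xEC = 11101100 → 3-byte char #6 = EC BB BD.
Leading byte 0xEC = 11101100 matches 1110xxxx → 3-byte sequence.
Byte 1: 0xEC = 11101100, payload 1100 (4 bits).
Byte 2: 0xBB = 10111011 (10xxxxxx ✓), payload 111011.
Byte 3: 0xBD = 10111101 (10xxxxxx ✓), payload 111101.
Concatenate: 1100111011111101 = 0xCEFD (16 bits → U+CEFD).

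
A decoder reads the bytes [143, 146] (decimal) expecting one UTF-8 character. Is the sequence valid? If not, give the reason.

Byte 0x8F = 10001111 has the form 10xxxxxx — a continuation byte — but there is no preceding leading byte.

invalid (continuation byte with no leading byte)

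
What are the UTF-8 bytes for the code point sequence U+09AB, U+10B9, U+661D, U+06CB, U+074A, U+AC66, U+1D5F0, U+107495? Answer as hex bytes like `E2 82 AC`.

E0 A6 AB E1 82 B9 E6 98 9D DB 8B DD 8A EA B1 A6 F0 9D 97 B0 F4 87 92 95

U+09AB: 3-byte form → E0 A6 AB.
U+10B9: 3-byte form → E1 82 B9.
U+661D: 3-byte form → E6 98 9D.
U+06CB: 2-byte form → DB 8B.
U+074A: 2-byte form → DD 8A.
U+AC66: 3-byte form → EA B1 A6.
U+1D5F0: 4-byte form → F0 9D 97 B0.
U+107495: 4-byte form → F4 87 92 95.
Concatenated (24 bytes): E0 A6 AB E1 82 B9 E6 98 9D DB 8B DD 8A EA B1 A6 F0 9D 97 B0 F4 87 92 95.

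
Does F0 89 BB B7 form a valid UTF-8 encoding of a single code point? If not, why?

Leading byte 0xF0 = 11110000 → 4-byte form.
Continuation bytes all match 10xxxxxx. Payload decodes to 0x9EF7.
But 0x9EF7 < 0x10000, the minimum for a 4-byte sequence — this is an overlong encoding.

invalid (overlong encoding)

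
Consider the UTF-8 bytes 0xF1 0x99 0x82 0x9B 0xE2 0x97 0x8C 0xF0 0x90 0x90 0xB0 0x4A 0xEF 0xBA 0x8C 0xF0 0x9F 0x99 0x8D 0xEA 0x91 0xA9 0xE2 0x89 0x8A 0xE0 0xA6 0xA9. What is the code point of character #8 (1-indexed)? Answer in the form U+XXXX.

Offset 0: leading byte 0xF1 = 11110001 → 4-byte char #1 = F1 99 82 9B.
Offset 4: leading byte 0xE2 = 11100010 → 3-byte char #2 = E2 97 8C.
Offset 7: leading byte 0xF0 = 11110000 → 4-byte char #3 = F0 90 90 B0.
Offset 11: leading byte 0x4A = 01001010 → 1-byte char #4 = 4A.
Offset 12: leading byte 0xEF = 11101111 → 3-byte char #5 = EF BA 8C.
Offset 15: leading byte 0xF0 = 11110000 → 4-byte char #6 = F0 9F 99 8D.
Offset 19: leading byte 0xEA = 11101010 → 3-byte char #7 = EA 91 A9.
Offset 22: leading byte 0xE2 = 11100010 → 3-byte char #8 = E2 89 8A.
Leading byte 0xE2 = 11100010 matches 1110xxxx → 3-byte sequence.
Byte 1: 0xE2 = 11100010, payload 0010 (4 bits).
Byte 2: 0x89 = 10001001 (10xxxxxx ✓), payload 001001.
Byte 3: 0x8A = 10001010 (10xxxxxx ✓), payload 001010.
Concatenate: 0010001001001010 = 0x224A (16 bits → U+224A).

U+224A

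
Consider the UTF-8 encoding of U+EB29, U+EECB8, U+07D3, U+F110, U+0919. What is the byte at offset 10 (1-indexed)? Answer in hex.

0xEF

1-indexed offset 10 is 0-indexed offset 9.
U+EB29 → 3-byte form EE AC A9 at offsets 0–2.
U+EECB8 → 4-byte form F3 AE B2 B8 at offsets 3–6.
U+07D3 → 2-byte form DF 93 at offsets 7–8.
U+F110 → 3-byte form EF 84 90 at offsets 9–11.
Offset 9 falls in char 4's range; it's byte 1 of EF 84 90 = 0xEF.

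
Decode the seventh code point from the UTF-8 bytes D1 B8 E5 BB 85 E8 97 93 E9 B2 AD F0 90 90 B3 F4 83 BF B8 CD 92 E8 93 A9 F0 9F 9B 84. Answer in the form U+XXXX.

U+0352

Offset 0: leading byte 0xD1 = 11010001 → 2-byte char #1 = D1 B8.
Offset 2: leading byte 0xE5 = 11100101 → 3-byte char #2 = E5 BB 85.
Offset 5: leading byte 0xE8 = 11101000 → 3-byte char #3 = E8 97 93.
Offset 8: leading byte 0xE9 = 11101001 → 3-byte char #4 = E9 B2 AD.
Offset 11: leading byte 0xF0 = 11110000 → 4-byte char #5 = F0 90 90 B3.
Offset 15: leading byte 0xF4 = 11110100 → 4-byte char #6 = F4 83 BF B8.
Offset 19: leading byte 0xCD = 11001101 → 2-byte char #7 = CD 92.
Leading byte 0xCD = 11001101 matches 110xxxxx → 2-byte sequence.
Byte 1: 0xCD = 11001101, payload 01101 (5 bits).
Byte 2: 0x92 = 10010010 (10xxxxxx ✓), payload 010010.
Concatenate: 01101010010 = 0x352 (11 bits → U+0352).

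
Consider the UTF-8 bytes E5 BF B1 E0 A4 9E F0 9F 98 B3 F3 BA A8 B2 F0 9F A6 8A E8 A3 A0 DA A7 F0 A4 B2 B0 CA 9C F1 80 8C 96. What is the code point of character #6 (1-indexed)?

U+88E0

Offset 0: leading byte 0xE5 = 11100101 → 3-byte char #1 = E5 BF B1.
Offset 3: leading byte 0xE0 = 11100000 → 3-byte char #2 = E0 A4 9E.
Offset 6: leading byte 0xF0 = 11110000 → 4-byte char #3 = F0 9F 98 B3.
Offset 10: leading byte 0xF3 = 11110011 → 4-byte char #4 = F3 BA A8 B2.
Offset 14: leading byte 0xF0 = 11110000 → 4-byte char #5 = F0 9F A6 8A.
Offset 18: leading byte 0xE8 = 11101000 → 3-byte char #6 = E8 A3 A0.
Leading byte 0xE8 = 11101000 matches 1110xxxx → 3-byte sequence.
Byte 1: 0xE8 = 11101000, payload 1000 (4 bits).
Byte 2: 0xA3 = 10100011 (10xxxxxx ✓), payload 100011.
Byte 3: 0xA0 = 10100000 (10xxxxxx ✓), payload 100000.
Concatenate: 1000100011100000 = 0x88E0 (16 bits → U+88E0).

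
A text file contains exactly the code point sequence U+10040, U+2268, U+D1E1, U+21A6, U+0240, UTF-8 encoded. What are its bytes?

F0 90 81 80 E2 89 A8 ED 87 A1 E2 86 A6 C9 80

U+10040: 4-byte form → F0 90 81 80.
U+2268: 3-byte form → E2 89 A8.
U+D1E1: 3-byte form → ED 87 A1.
U+21A6: 3-byte form → E2 86 A6.
U+0240: 2-byte form → C9 80.
Concatenated (15 bytes): F0 90 81 80 E2 89 A8 ED 87 A1 E2 86 A6 C9 80.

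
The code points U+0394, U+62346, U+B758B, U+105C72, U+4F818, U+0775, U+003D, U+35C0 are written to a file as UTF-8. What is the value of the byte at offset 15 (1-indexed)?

0xF1

1-indexed offset 15 is 0-indexed offset 14.
U+0394 → 2-byte form CE 94 at offsets 0–1.
U+62346 → 4-byte form F1 A2 8D 86 at offsets 2–5.
U+B758B → 4-byte form F2 B7 96 8B at offsets 6–9.
U+105C72 → 4-byte form F4 85 B1 B2 at offsets 10–13.
U+4F818 → 4-byte form F1 8F A0 98 at offsets 14–17.
Offset 14 falls in char 5's range; it's byte 1 of F1 8F A0 98 = 0xF1.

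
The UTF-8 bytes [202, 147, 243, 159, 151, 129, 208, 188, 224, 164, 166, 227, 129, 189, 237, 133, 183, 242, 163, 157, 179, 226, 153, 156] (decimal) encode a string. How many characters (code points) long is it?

8

Byte at offset 0: 0xCA = 11001010 → 2-byte char (#1). Advance 2.
Byte at offset 2: 0xF3 = 11110011 → 4-byte char (#2). Advance 4.
Byte at offset 6: 0xD0 = 11010000 → 2-byte char (#3). Advance 2.
Byte at offset 8: 0xE0 = 11100000 → 3-byte char (#4). Advance 3.
Byte at offset 11: 0xE3 = 11100011 → 3-byte char (#5). Advance 3.
Byte at offset 14: 0xED = 11101101 → 3-byte char (#6). Advance 3.
Byte at offset 17: 0xF2 = 11110010 → 4-byte char (#7). Advance 4.
Byte at offset 21: 0xE2 = 11100010 → 3-byte char (#8). Advance 3.
Reached end at offset 24 after 8 code points.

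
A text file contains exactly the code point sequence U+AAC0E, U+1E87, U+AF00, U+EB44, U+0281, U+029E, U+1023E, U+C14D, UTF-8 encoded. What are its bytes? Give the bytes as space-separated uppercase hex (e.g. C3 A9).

U+AAC0E: 4-byte form → F2 AA B0 8E.
U+1E87: 3-byte form → E1 BA 87.
U+AF00: 3-byte form → EA BC 80.
U+EB44: 3-byte form → EE AD 84.
U+0281: 2-byte form → CA 81.
U+029E: 2-byte form → CA 9E.
U+1023E: 4-byte form → F0 90 88 BE.
U+C14D: 3-byte form → EC 85 8D.
Concatenated (24 bytes): F2 AA B0 8E E1 BA 87 EA BC 80 EE AD 84 CA 81 CA 9E F0 90 88 BE EC 85 8D.

F2 AA B0 8E E1 BA 87 EA BC 80 EE AD 84 CA 81 CA 9E F0 90 88 BE EC 85 8D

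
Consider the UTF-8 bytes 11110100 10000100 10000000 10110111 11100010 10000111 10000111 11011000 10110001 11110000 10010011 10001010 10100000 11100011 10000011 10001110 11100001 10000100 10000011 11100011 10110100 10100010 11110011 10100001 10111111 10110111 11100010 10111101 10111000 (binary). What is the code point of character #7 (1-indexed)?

U+3D22

Offset 0: leading byte 0xF4 = 11110100 → 4-byte char #1 = F4 84 80 B7.
Offset 4: leading byte 0xE2 = 11100010 → 3-byte char #2 = E2 87 87.
Offset 7: leading byte 0xD8 = 11011000 → 2-byte char #3 = D8 B1.
Offset 9: leading byte 0xF0 = 11110000 → 4-byte char #4 = F0 93 8A A0.
Offset 13: leading byte 0xE3 = 11100011 → 3-byte char #5 = E3 83 8E.
Offset 16: leading byte 0xE1 = 11100001 → 3-byte char #6 = E1 84 83.
Offset 19: leading byte 0xE3 = 11100011 → 3-byte char #7 = E3 B4 A2.
Leading byte 0xE3 = 11100011 matches 1110xxxx → 3-byte sequence.
Byte 1: 0xE3 = 11100011, payload 0011 (4 bits).
Byte 2: 0xB4 = 10110100 (10xxxxxx ✓), payload 110100.
Byte 3: 0xA2 = 10100010 (10xxxxxx ✓), payload 100010.
Concatenate: 0011110100100010 = 0x3D22 (16 bits → U+3D22).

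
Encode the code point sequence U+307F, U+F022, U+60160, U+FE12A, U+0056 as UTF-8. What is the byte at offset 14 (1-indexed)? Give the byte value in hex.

0xAA

1-indexed offset 14 is 0-indexed offset 13.
U+307F → 3-byte form E3 81 BF at offsets 0–2.
U+F022 → 3-byte form EF 80 A2 at offsets 3–5.
U+60160 → 4-byte form F1 A0 85 A0 at offsets 6–9.
U+FE12A → 4-byte form F3 BE 84 AA at offsets 10–13.
Offset 13 falls in char 4's range; it's byte 4 of F3 BE 84 AA = 0xAA.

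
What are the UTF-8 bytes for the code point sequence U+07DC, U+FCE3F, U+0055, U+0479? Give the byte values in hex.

U+07DC: 2-byte form → DF 9C.
U+FCE3F: 4-byte form → F3 BC B8 BF.
U+0055: 1-byte form → 55.
U+0479: 2-byte form → D1 B9.
Concatenated (9 bytes): DF 9C F3 BC B8 BF 55 D1 B9.

DF 9C F3 BC B8 BF 55 D1 B9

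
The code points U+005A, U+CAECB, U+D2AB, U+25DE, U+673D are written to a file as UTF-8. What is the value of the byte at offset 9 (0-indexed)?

U+005A → 1-byte form 5A at offsets 0–0.
U+CAECB → 4-byte form F3 8A BB 8B at offsets 1–4.
U+D2AB → 3-byte form ED 8A AB at offsets 5–7.
U+25DE → 3-byte form E2 97 9E at offsets 8–10.
Offset 9 falls in char 4's range; it's byte 2 of E2 97 9E = 0x97.

0x97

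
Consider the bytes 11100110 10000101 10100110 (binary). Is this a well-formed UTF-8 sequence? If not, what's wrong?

Leading byte 0xE6 = 11100110 → 3-byte form.
Continuation bytes 0x85=10000101, 0xA6=10100110 all match 10xxxxxx.
Decoded value 0x6166 is ≥ 0x800 (shortest form) and not a surrogate.

valid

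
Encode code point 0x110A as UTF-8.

E1 84 8A

U+110A = 0x110A = 4362 decimal. In range U+0800–U+FFFF → 3-byte form: 1110xxxx 10xxxxxx 10xxxxxx.
Binary (16 bits): 0001000100001010.
Split 4+6+6: 0001 | 000100 | 001010.
Byte 1: 11100001 = 0xE1.
Byte 2: 10000100 = 0x84.
Byte 3: 10001010 = 0x8A.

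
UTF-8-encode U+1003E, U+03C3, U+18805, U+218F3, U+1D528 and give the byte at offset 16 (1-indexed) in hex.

0x9D

1-indexed offset 16 is 0-indexed offset 15.
U+1003E → 4-byte form F0 90 80 BE at offsets 0–3.
U+03C3 → 2-byte form CF 83 at offsets 4–5.
U+18805 → 4-byte form F0 98 A0 85 at offsets 6–9.
U+218F3 → 4-byte form F0 A1 A3 B3 at offsets 10–13.
U+1D528 → 4-byte form F0 9D 94 A8 at offsets 14–17.
Offset 15 falls in char 5's range; it's byte 2 of F0 9D 94 A8 = 0x9D.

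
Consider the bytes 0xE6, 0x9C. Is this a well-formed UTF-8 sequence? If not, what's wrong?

Leading byte 0xE6 = 11100110 → 3-byte form, but only 2 bytes are present.

invalid (sequence truncated)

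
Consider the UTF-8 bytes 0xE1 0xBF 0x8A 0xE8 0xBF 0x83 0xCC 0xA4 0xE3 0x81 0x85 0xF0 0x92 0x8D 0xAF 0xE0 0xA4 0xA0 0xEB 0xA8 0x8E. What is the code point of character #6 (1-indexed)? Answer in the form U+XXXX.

U+0920

Offset 0: leading byte 0xE1 = 11100001 → 3-byte char #1 = E1 BF 8A.
Offset 3: leading byte 0xE8 = 11101000 → 3-byte char #2 = E8 BF 83.
Offset 6: leading byte 0xCC = 11001100 → 2-byte char #3 = CC A4.
Offset 8: leading byte 0xE3 = 11100011 → 3-byte char #4 = E3 81 85.
Offset 11: leading byte 0xF0 = 11110000 → 4-byte char #5 = F0 92 8D AF.
Offset 15: leading byte 0xE0 = 11100000 → 3-byte char #6 = E0 A4 A0.
Leading byte 0xE0 = 11100000 matches 1110xxxx → 3-byte sequence.
Byte 1: 0xE0 = 11100000, payload 0000 (4 bits).
Byte 2: 0xA4 = 10100100 (10xxxxxx ✓), payload 100100.
Byte 3: 0xA0 = 10100000 (10xxxxxx ✓), payload 100000.
Concatenate: 0000100100100000 = 0x920 (16 bits → U+0920).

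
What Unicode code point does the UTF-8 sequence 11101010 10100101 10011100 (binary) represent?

U+A95C

Leading byte 0xEA = 11101010 matches 1110xxxx → 3-byte sequence.
Byte 1: 0xEA = 11101010, payload 1010 (4 bits).
Byte 2: 0xA5 = 10100101 (10xxxxxx ✓), payload 100101.
Byte 3: 0x9C = 10011100 (10xxxxxx ✓), payload 011100.
Concatenate: 1010100101011100 = 0xA95C (16 bits → U+A95C).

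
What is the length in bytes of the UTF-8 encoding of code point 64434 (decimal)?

U+FBB2 = 0xFBB2. UTF-8 uses 1 byte below 0x80, 2 below 0x800, 3 below 0x10000, 4 up to 0x10FFFF. 0xFBB2 is in U+0800–U+FFFF → 3 bytes.

3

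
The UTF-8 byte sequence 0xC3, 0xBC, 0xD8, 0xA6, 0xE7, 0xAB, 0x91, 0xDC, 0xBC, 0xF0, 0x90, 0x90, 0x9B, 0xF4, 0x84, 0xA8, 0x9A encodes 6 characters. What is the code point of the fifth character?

Offset 0: leading byte 0xC3 = 11000011 → 2-byte char #1 = C3 BC.
Offset 2: leading byte 0xD8 = 11011000 → 2-byte char #2 = D8 A6.
Offset 4: leading byte 0xE7 = 11100111 → 3-byte char #3 = E7 AB 91.
Offset 7: leading byte 0xDC = 11011100 → 2-byte char #4 = DC BC.
Offset 9: leading byte 0xF0 = 11110000 → 4-byte char #5 = F0 90 90 9B.
Leading byte 0xF0 = 11110000 matches 11110xxx → 4-byte sequence.
Byte 1: 0xF0 = 11110000, payload 000 (3 bits).
Byte 2: 0x90 = 10010000 (10xxxxxx ✓), payload 010000.
Byte 3: 0x90 = 10010000 (10xxxxxx ✓), payload 010000.
Byte 4: 0x9B = 10011011 (10xxxxxx ✓), payload 011011.
Concatenate: 000010000010000011011 = 0x1041B (21 bits → U+1041B).

U+1041B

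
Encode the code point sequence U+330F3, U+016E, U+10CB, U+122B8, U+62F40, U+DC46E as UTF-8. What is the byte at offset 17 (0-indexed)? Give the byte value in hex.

U+330F3 → 4-byte form F0 B3 83 B3 at offsets 0–3.
U+016E → 2-byte form C5 AE at offsets 4–5.
U+10CB → 3-byte form E1 83 8B at offsets 6–8.
U+122B8 → 4-byte form F0 92 8A B8 at offsets 9–12.
U+62F40 → 4-byte form F1 A2 BD 80 at offsets 13–16.
U+DC46E → 4-byte form F3 9C 91 AE at offsets 17–20.
Offset 17 falls in char 6's range; it's byte 1 of F3 9C 91 AE = 0xF3.

0xF3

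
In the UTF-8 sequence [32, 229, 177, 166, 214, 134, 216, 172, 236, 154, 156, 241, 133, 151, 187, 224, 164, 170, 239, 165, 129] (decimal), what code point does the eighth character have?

Offset 0: leading byte 0x20 = 00100000 → 1-byte char #1 = 20.
Offset 1: leading byte 0xE5 = 11100101 → 3-byte char #2 = E5 B1 A6.
Offset 4: leading byte 0xD6 = 11010110 → 2-byte char #3 = D6 86.
Offset 6: leading byte 0xD8 = 11011000 → 2-byte char #4 = D8 AC.
Offset 8: leading byte 0xEC = 11101100 → 3-byte char #5 = EC 9A 9C.
Offset 11: leading byte 0xF1 = 11110001 → 4-byte char #6 = F1 85 97 BB.
Offset 15: leading byte 0xE0 = 11100000 → 3-byte char #7 = E0 A4 AA.
Offset 18: leading byte 0xEF = 11101111 → 3-byte char #8 = EF A5 81.
Leading byte 0xEF = 11101111 matches 1110xxxx → 3-byte sequence.
Byte 1: 0xEF = 11101111, payload 1111 (4 bits).
Byte 2: 0xA5 = 10100101 (10xxxxxx ✓), payload 100101.
Byte 3: 0x81 = 10000001 (10xxxxxx ✓), payload 000001.
Concatenate: 1111100101000001 = 0xF941 (16 bits → U+F941).

U+F941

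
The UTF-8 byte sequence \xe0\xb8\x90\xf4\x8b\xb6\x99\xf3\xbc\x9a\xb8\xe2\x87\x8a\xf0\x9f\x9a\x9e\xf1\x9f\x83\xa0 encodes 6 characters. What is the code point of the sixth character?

Offset 0: leading byte 0xE0 = 11100000 → 3-byte char #1 = E0 B8 90.
Offset 3: leading byte 0xF4 = 11110100 → 4-byte char #2 = F4 8B B6 99.
Offset 7: leading byte 0xF3 = 11110011 → 4-byte char #3 = F3 BC 9A B8.
Offset 11: leading byte 0xE2 = 11100010 → 3-byte char #4 = E2 87 8A.
Offset 14: leading byte 0xF0 = 11110000 → 4-byte char #5 = F0 9F 9A 9E.
Offset 18: leading byte 0xF1 = 11110001 → 4-byte char #6 = F1 9F 83 A0.
Leading byte 0xF1 = 11110001 matches 11110xxx → 4-byte sequence.
Byte 1: 0xF1 = 11110001, payload 001 (3 bits).
Byte 2: 0x9F = 10011111 (10xxxxxx ✓), payload 011111.
Byte 3: 0x83 = 10000011 (10xxxxxx ✓), payload 000011.
Byte 4: 0xA0 = 10100000 (10xxxxxx ✓), payload 100000.
Concatenate: 001011111000011100000 = 0x5F0E0 (21 bits → U+5F0E0).

U+5F0E0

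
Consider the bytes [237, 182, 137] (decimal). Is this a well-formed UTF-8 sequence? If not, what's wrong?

invalid (encodes a surrogate (U+D800–U+DFFF))

Structurally a 3-byte sequence; payload = 0xDD89.
But 0xDD89 is in U+D800–U+DFFF, the surrogate range. Surrogates are not Unicode scalar values and are forbidden in UTF-8.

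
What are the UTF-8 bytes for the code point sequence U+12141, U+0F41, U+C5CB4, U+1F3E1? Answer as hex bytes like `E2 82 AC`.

U+12141: 4-byte form → F0 92 85 81.
U+0F41: 3-byte form → E0 BD 81.
U+C5CB4: 4-byte form → F3 85 B2 B4.
U+1F3E1: 4-byte form → F0 9F 8F A1.
Concatenated (15 bytes): F0 92 85 81 E0 BD 81 F3 85 B2 B4 F0 9F 8F A1.

F0 92 85 81 E0 BD 81 F3 85 B2 B4 F0 9F 8F A1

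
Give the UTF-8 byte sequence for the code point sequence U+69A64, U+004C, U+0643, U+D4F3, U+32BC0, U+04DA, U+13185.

F1 A9 A9 A4 4C D9 83 ED 93 B3 F0 B2 AF 80 D3 9A F0 93 86 85

U+69A64: 4-byte form → F1 A9 A9 A4.
U+004C: 1-byte form → 4C.
U+0643: 2-byte form → D9 83.
U+D4F3: 3-byte form → ED 93 B3.
U+32BC0: 4-byte form → F0 B2 AF 80.
U+04DA: 2-byte form → D3 9A.
U+13185: 4-byte form → F0 93 86 85.
Concatenated (20 bytes): F1 A9 A9 A4 4C D9 83 ED 93 B3 F0 B2 AF 80 D3 9A F0 93 86 85.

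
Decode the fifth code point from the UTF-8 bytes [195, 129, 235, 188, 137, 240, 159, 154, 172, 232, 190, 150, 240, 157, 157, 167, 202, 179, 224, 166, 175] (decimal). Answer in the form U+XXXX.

U+1D767

Offset 0: leading byte 0xC3 = 11000011 → 2-byte char #1 = C3 81.
Offset 2: leading byte 0xEB = 11101011 → 3-byte char #2 = EB BC 89.
Offset 5: leading byte 0xF0 = 11110000 → 4-byte char #3 = F0 9F 9A AC.
Offset 9: leading byte 0xE8 = 11101000 → 3-byte char #4 = E8 BE 96.
Offset 12: leading byte 0xF0 = 11110000 → 4-byte char #5 = F0 9D 9D A7.
Leading byte 0xF0 = 11110000 matches 11110xxx → 4-byte sequence.
Byte 1: 0xF0 = 11110000, payload 000 (3 bits).
Byte 2: 0x9D = 10011101 (10xxxxxx ✓), payload 011101.
Byte 3: 0x9D = 10011101 (10xxxxxx ✓), payload 011101.
Byte 4: 0xA7 = 10100111 (10xxxxxx ✓), payload 100111.
Concatenate: 000011101011101100111 = 0x1D767 (21 bits → U+1D767).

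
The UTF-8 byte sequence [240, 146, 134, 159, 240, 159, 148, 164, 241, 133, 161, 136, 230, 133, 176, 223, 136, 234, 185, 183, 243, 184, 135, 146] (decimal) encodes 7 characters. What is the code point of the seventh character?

Offset 0: leading byte 0xF0 = 11110000 → 4-byte char #1 = F0 92 86 9F.
Offset 4: leading byte 0xF0 = 11110000 → 4-byte char #2 = F0 9F 94 A4.
Offset 8: leading byte 0xF1 = 11110001 → 4-byte char #3 = F1 85 A1 88.
Offset 12: leading byte 0xE6 = 11100110 → 3-byte char #4 = E6 85 B0.
Offset 15: leading byte 0xDF = 11011111 → 2-byte char #5 = DF 88.
Offset 17: leading byte 0xEA = 11101010 → 3-byte char #6 = EA B9 B7.
Offset 20: leading byte 0xF3 = 11110011 → 4-byte char #7 = F3 B8 87 92.
Leading byte 0xF3 = 11110011 matches 11110xxx → 4-byte sequence.
Byte 1: 0xF3 = 11110011, payload 011 (3 bits).
Byte 2: 0xB8 = 10111000 (10xxxxxx ✓), payload 111000.
Byte 3: 0x87 = 10000111 (10xxxxxx ✓), payload 000111.
Byte 4: 0x92 = 10010010 (10xxxxxx ✓), payload 010010.
Concatenate: 011111000000111010010 = 0xF81D2 (21 bits → U+F81D2).

U+F81D2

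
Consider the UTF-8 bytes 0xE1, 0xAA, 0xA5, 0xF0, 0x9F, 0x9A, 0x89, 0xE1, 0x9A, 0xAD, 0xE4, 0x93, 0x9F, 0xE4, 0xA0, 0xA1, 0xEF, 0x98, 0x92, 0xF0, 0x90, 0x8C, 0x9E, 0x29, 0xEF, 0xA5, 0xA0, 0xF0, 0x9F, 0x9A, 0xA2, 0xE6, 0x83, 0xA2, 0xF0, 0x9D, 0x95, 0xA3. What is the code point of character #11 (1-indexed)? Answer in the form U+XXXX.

U+60E2

Offset 0: leading byte 0xE1 = 11100001 → 3-byte char #1 = E1 AA A5.
Offset 3: leading byte 0xF0 = 11110000 → 4-byte char #2 = F0 9F 9A 89.
Offset 7: leading byte 0xE1 = 11100001 → 3-byte char #3 = E1 9A AD.
Offset 10: leading byte 0xE4 = 11100100 → 3-byte char #4 = E4 93 9F.
Offset 13: leading byte 0xE4 = 11100100 → 3-byte char #5 = E4 A0 A1.
Offset 16: leading byte 0xEF = 11101111 → 3-byte char #6 = EF 98 92.
Offset 19: leading byte 0xF0 = 11110000 → 4-byte char #7 = F0 90 8C 9E.
Offset 23: leading byte 0x29 = 00101001 → 1-byte char #8 = 29.
Offset 24: leading byte 0xEF = 11101111 → 3-byte char #9 = EF A5 A0.
Offset 27: leading byte 0xF0 = 11110000 → 4-byte char #10 = F0 9F 9A A2.
Offset 31: leading byte 0xE6 = 11100110 → 3-byte char #11 = E6 83 A2.
Leading byte 0xE6 = 11100110 matches 1110xxxx → 3-byte sequence.
Byte 1: 0xE6 = 11100110, payload 0110 (4 bits).
Byte 2: 0x83 = 10000011 (10xxxxxx ✓), payload 000011.
Byte 3: 0xA2 = 10100010 (10xxxxxx ✓), payload 100010.
Concatenate: 0110000011100010 = 0x60E2 (16 bits → U+60E2).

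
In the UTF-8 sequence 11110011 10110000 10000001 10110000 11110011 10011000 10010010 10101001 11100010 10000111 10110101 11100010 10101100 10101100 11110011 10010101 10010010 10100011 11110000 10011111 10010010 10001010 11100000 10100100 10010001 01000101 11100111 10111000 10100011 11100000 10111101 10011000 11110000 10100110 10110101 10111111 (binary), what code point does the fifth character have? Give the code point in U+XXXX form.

Offset 0: leading byte 0xF3 = 11110011 → 4-byte char #1 = F3 B0 81 B0.
Offset 4: leading byte 0xF3 = 11110011 → 4-byte char #2 = F3 98 92 A9.
Offset 8: leading byte 0xE2 = 11100010 → 3-byte char #3 = E2 87 B5.
Offset 11: leading byte 0xE2 = 11100010 → 3-byte char #4 = E2 AC AC.
Offset 14: leading byte 0xF3 = 11110011 → 4-byte char #5 = F3 95 92 A3.
Leading byte 0xF3 = 11110011 matches 11110xxx → 4-byte sequence.
Byte 1: 0xF3 = 11110011, payload 011 (3 bits).
Byte 2: 0x95 = 10010101 (10xxxxxx ✓), payload 010101.
Byte 3: 0x92 = 10010010 (10xxxxxx ✓), payload 010010.
Byte 4: 0xA3 = 10100011 (10xxxxxx ✓), payload 100011.
Concatenate: 011010101010010100011 = 0xD54A3 (21 bits → U+D54A3).

U+D54A3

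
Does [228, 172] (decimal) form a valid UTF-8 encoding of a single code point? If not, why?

invalid (sequence truncated)

Leading byte 0xE4 = 11100100 → 3-byte form, but only 2 bytes are present.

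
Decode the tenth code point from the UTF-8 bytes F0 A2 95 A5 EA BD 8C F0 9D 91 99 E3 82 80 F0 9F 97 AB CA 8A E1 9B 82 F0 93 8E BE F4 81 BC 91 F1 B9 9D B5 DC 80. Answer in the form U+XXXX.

U+79775

Offset 0: leading byte 0xF0 = 11110000 → 4-byte char #1 = F0 A2 95 A5.
Offset 4: leading byte 0xEA = 11101010 → 3-byte char #2 = EA BD 8C.
Offset 7: leading byte 0xF0 = 11110000 → 4-byte char #3 = F0 9D 91 99.
Offset 11: leading byte 0xE3 = 11100011 → 3-byte char #4 = E3 82 80.
Offset 14: leading byte 0xF0 = 11110000 → 4-byte char #5 = F0 9F 97 AB.
Offset 18: leading byte 0xCA = 11001010 → 2-byte char #6 = CA 8A.
Offset 20: leading byte 0xE1 = 11100001 → 3-byte char #7 = E1 9B 82.
Offset 23: leading byte 0xF0 = 11110000 → 4-byte char #8 = F0 93 8E BE.
Offset 27: leading byte 0xF4 = 11110100 → 4-byte char #9 = F4 81 BC 91.
Offset 31: leading byte 0xF1 = 11110001 → 4-byte char #10 = F1 B9 9D B5.
Leading byte 0xF1 = 11110001 matches 11110xxx → 4-byte sequence.
Byte 1: 0xF1 = 11110001, payload 001 (3 bits).
Byte 2: 0xB9 = 10111001 (10xxxxxx ✓), payload 111001.
Byte 3: 0x9D = 10011101 (10xxxxxx ✓), payload 011101.
Byte 4: 0xB5 = 10110101 (10xxxxxx ✓), payload 110101.
Concatenate: 001111001011101110101 = 0x79775 (21 bits → U+79775).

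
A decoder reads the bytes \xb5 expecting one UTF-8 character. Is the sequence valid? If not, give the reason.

invalid (continuation byte with no leading byte)

Byte 0xB5 = 10110101 has the form 10xxxxxx — a continuation byte — but there is no preceding leading byte.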